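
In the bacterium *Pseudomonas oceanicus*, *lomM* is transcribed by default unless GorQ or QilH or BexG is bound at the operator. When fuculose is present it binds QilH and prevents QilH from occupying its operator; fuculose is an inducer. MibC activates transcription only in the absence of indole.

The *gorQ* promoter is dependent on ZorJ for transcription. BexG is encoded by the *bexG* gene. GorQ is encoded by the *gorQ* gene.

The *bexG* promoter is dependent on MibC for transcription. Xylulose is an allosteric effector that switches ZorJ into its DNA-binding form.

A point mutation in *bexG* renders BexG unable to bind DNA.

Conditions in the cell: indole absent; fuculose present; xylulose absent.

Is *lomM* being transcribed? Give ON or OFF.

Xylulose is absent, so ZorJ is inactive.
Required activator ZorJ is absent, so *gorQ* is not transcribed.
So GorQ is not produced.
Fuculose is present, so QilH is inactive.
BexG is non-functional in this strain, so it has no effect.
With no repressor bound, *lomM* is transcribed.

ON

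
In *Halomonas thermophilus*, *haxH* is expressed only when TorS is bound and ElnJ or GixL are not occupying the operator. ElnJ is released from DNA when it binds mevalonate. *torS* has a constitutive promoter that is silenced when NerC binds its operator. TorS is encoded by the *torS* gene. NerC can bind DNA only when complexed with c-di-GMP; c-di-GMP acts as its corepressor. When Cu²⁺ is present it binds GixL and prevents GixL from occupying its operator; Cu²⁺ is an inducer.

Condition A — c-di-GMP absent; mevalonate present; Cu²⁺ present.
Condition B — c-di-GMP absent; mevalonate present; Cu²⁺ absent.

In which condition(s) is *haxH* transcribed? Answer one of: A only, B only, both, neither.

Condition A:
c-di-GMP is absent, so NerC is inactive.
With no repressor bound, *torS* is transcribed.
So TorS is produced and active.
Mevalonate is present, so ElnJ is inactive.
Cu²⁺ is present, so GixL is inactive.
No repressor is bound and TorS is active, so *haxH* is transcribed.
→ *haxH* is ON in A.
Condition B:
c-di-GMP is absent, so NerC is inactive.
With no repressor bound, *torS* is transcribed.
So TorS is produced and active.
Mevalonate is present, so ElnJ is inactive.
Cu²⁺ is absent, so GixL is active.
With repressor GixL bound, *haxH* is not transcribed.
→ *haxH* is OFF in B.

A only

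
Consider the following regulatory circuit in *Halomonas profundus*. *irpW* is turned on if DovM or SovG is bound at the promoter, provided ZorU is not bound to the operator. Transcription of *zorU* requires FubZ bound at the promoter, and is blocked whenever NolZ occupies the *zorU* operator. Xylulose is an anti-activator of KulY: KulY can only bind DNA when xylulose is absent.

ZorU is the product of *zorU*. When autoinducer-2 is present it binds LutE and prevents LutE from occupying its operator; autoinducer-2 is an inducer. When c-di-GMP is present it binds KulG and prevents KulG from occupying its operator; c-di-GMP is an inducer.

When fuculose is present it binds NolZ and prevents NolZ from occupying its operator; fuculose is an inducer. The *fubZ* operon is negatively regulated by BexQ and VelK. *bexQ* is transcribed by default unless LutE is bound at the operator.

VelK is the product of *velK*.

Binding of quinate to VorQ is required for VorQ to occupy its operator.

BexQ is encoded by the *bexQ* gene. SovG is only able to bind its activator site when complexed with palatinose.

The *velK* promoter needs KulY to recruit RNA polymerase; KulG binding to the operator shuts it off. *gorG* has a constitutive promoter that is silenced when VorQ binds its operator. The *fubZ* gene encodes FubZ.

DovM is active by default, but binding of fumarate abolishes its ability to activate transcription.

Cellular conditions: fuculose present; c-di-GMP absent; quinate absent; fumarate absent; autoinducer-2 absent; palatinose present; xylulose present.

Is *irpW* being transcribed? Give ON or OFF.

Fuculose is present, so NolZ is inactive.
Autoinducer-2 is absent, so LutE is active.
With repressor LutE bound, *bexQ* is not transcribed.
So BexQ is not produced.
Xylulose is present, so KulY is inactive.
c-di-GMP is absent, so KulG is active.
With repressor KulG bound, *velK* is not transcribed.
So VelK is not produced.
With no repressor bound, *fubZ* is transcribed.
So FubZ is produced and active.
No repressor is bound and FubZ is active, so *zorU* is transcribed.
So ZorU is produced and active.
Fumarate is absent, so DovM is active.
Palatinose is present, so SovG is active.
With repressor ZorU bound, *irpW* is not transcribed.

OFF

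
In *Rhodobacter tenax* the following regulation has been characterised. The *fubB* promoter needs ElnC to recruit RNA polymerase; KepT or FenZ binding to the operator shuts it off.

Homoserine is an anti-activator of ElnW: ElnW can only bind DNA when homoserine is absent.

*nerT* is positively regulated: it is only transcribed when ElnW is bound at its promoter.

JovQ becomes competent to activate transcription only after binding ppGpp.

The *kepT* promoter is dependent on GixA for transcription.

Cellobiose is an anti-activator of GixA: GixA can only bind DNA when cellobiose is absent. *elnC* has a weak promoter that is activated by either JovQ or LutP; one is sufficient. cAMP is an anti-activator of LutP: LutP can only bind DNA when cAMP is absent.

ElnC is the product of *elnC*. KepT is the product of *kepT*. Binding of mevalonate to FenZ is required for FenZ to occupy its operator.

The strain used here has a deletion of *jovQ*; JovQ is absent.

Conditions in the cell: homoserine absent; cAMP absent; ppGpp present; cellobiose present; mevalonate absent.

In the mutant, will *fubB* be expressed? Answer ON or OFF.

ON

Cellobiose is present, so GixA is inactive.
Required activator GixA is absent, so *kepT* is not transcribed.
So KepT is not produced.
JovQ is non-functional in this strain, so it has no effect.
cAMP is absent, so LutP is active.
Activator LutP is present, so *elnC* is transcribed.
So ElnC is produced and active.
Mevalonate is absent, so FenZ is inactive.
No repressor is bound and ElnC is active, so *fubB* is transcribed.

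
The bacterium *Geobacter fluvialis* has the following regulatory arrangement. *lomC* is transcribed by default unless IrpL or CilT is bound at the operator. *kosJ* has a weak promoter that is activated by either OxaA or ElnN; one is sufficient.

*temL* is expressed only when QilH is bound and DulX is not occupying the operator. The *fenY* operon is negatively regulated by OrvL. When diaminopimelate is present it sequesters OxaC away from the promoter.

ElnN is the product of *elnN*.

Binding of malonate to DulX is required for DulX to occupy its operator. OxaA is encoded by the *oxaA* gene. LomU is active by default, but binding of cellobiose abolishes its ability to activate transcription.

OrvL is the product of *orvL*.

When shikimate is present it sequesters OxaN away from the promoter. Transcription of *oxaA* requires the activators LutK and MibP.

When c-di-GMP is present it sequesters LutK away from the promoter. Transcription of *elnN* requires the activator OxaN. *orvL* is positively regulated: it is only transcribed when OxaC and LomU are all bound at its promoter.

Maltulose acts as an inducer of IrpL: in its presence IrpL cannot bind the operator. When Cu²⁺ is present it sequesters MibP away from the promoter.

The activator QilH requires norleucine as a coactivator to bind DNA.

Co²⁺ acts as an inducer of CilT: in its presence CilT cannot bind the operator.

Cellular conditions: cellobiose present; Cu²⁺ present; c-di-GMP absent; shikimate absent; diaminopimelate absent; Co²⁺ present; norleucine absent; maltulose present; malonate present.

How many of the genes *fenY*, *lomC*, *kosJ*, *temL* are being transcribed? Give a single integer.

3

Diaminopimelate is absent, so OxaC is active.
Cellobiose is present, so LomU is inactive.
Required activator LomU is absent, so *orvL* is not transcribed.
So OrvL is not produced.
With no repressor bound, *fenY* is transcribed.
→ *fenY* is ON.
Maltulose is present, so IrpL is inactive.
Co²⁺ is present, so CilT is inactive.
With no repressor bound, *lomC* is transcribed.
→ *lomC* is ON.
c-di-GMP is absent, so LutK is active.
Cu²⁺ is present, so MibP is inactive.
Required activator MibP is absent, so *oxaA* is not transcribed.
So OxaA is not produced.
Shikimate is absent, so OxaN is active.
No repressor is bound and OxaN is active, so *elnN* is transcribed.
So ElnN is produced and active.
Activator ElnN is present, so *kosJ* is transcribed.
→ *kosJ* is ON.
Malonate is present, so DulX is active.
Norleucine is absent, so QilH is inactive.
With repressor DulX bound, *temL* is not transcribed.
→ *temL* is OFF.
3 of the 4 genes are transcribed.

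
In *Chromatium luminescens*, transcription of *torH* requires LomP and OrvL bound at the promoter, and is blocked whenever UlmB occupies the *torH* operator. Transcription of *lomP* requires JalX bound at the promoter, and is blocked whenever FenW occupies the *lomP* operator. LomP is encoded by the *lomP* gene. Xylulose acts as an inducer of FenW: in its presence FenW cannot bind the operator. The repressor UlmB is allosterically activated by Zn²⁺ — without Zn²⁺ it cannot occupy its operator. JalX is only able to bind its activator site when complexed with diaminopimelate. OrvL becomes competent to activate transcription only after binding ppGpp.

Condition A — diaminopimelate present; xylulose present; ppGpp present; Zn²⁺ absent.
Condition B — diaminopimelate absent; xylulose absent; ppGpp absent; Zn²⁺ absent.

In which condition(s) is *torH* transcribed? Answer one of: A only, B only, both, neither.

Condition A:
Diaminopimelate is present, so JalX is active.
Xylulose is present, so FenW is inactive.
No repressor is bound and JalX is active, so *lomP* is transcribed.
So LomP is produced and active.
ppGpp is present, so OrvL is active.
Zn²⁺ is absent, so UlmB is inactive.
No repressor is bound and LomP and OrvL are active, so *torH* is transcribed.
→ *torH* is ON in A.
Condition B:
Diaminopimelate is absent, so JalX is inactive.
Xylulose is absent, so FenW is active.
With repressor FenW bound, *lomP* is not transcribed.
So LomP is not produced.
ppGpp is absent, so OrvL is inactive.
Zn²⁺ is absent, so UlmB is inactive.
Required activator LomP is absent, so *torH* is not transcribed.
→ *torH* is OFF in B.

A only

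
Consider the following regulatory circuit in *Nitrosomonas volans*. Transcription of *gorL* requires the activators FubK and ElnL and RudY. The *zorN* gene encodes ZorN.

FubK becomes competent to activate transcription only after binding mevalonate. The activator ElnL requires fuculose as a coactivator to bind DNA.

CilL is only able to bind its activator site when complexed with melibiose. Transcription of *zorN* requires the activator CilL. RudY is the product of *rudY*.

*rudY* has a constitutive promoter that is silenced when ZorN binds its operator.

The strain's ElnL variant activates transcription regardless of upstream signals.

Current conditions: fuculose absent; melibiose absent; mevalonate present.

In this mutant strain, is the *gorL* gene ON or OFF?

Mevalonate is present, so FubK is active.
ElnL is constitutively active in this strain.
Melibiose is absent, so CilL is inactive.
Required activator CilL is absent, so *zorN* is not transcribed.
So ZorN is not produced.
With no repressor bound, *rudY* is transcribed.
So RudY is produced and active.
No repressor is bound and FubK and ElnL and RudY are active, so *gorL* is transcribed.

ON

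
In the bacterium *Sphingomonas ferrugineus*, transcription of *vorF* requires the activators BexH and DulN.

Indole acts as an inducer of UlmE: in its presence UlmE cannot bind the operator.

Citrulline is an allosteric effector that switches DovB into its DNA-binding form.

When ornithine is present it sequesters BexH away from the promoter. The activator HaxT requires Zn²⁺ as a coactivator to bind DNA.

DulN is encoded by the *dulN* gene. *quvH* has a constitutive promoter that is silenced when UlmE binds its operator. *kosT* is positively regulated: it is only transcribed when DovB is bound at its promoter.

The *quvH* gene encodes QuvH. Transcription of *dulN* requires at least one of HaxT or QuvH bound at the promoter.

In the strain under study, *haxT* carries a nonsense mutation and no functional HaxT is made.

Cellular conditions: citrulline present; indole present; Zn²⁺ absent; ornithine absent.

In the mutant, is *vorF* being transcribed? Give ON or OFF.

Ornithine is absent, so BexH is active.
HaxT is non-functional in this strain, so it has no effect.
Indole is present, so UlmE is inactive.
With no repressor bound, *quvH* is transcribed.
So QuvH is produced and active.
Activator QuvH is present, so *dulN* is transcribed.
So DulN is produced and active.
No repressor is bound and BexH and DulN are active, so *vorF* is transcribed.

ON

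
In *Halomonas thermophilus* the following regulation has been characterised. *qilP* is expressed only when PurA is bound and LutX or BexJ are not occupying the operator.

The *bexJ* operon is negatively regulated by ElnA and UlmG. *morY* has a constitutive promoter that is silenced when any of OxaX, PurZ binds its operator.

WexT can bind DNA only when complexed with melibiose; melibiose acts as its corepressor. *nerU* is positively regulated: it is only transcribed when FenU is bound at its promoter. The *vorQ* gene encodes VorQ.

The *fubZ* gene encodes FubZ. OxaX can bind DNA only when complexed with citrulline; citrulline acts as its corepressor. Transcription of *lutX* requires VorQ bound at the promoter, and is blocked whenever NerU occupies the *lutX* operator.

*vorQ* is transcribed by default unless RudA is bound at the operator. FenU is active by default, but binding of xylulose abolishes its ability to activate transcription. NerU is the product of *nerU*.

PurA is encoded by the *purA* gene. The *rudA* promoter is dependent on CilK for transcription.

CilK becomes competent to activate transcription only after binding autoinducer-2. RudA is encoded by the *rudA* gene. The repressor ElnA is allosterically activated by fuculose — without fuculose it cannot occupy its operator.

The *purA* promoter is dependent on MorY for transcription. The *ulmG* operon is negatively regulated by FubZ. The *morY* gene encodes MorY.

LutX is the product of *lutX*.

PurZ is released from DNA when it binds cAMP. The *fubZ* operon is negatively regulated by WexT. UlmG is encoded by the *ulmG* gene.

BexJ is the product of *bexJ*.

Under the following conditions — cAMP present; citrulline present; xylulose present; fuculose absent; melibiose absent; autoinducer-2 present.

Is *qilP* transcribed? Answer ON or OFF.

OFF

Autoinducer-2 is present, so CilK is active.
No repressor is bound and CilK is active, so *rudA* is transcribed.
So RudA is produced and active.
With repressor RudA bound, *vorQ* is not transcribed.
So VorQ is not produced.
Xylulose is present, so FenU is inactive.
Required activator FenU is absent, so *nerU* is not transcribed.
So NerU is not produced.
Required activator VorQ is absent, so *lutX* is not transcribed.
So LutX is not produced.
Fuculose is absent, so ElnA is inactive.
Melibiose is absent, so WexT is inactive.
With no repressor bound, *fubZ* is transcribed.
So FubZ is produced and active.
With repressor FubZ bound, *ulmG* is not transcribed.
So UlmG is not produced.
With no repressor bound, *bexJ* is transcribed.
So BexJ is produced and active.
Citrulline is present, so OxaX is active.
cAMP is present, so PurZ is inactive.
With repressor OxaX bound, *morY* is not transcribed.
So MorY is not produced.
Required activator MorY is absent, so *purA* is not transcribed.
So PurA is not produced.
With repressor BexJ bound, *qilP* is not transcribed.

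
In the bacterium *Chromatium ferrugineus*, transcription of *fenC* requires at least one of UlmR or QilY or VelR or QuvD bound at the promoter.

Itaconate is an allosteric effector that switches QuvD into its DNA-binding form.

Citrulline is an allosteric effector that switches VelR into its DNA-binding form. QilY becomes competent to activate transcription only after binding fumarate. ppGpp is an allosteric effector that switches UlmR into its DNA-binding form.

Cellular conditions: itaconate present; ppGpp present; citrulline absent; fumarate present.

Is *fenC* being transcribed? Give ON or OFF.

ppGpp is present, so UlmR is active.
Fumarate is present, so QilY is active.
Citrulline is absent, so VelR is inactive.
Itaconate is present, so QuvD is active.
Activator UlmR is present, so *fenC* is transcribed.

ON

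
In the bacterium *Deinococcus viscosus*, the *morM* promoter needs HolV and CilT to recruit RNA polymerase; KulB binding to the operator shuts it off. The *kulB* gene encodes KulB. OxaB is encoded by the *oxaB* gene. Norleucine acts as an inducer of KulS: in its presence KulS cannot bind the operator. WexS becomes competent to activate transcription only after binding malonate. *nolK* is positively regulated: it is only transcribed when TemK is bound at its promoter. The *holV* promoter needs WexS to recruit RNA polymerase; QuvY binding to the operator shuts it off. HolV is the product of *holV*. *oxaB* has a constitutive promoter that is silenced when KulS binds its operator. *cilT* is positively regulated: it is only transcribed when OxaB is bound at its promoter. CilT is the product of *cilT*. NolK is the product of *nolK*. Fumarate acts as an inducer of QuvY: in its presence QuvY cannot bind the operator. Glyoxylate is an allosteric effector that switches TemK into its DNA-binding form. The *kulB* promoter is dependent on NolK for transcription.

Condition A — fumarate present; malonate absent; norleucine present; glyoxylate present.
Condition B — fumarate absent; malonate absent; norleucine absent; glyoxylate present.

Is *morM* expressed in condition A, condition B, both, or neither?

Condition A:
Fumarate is present, so QuvY is inactive.
Malonate is absent, so WexS is inactive.
Required activator WexS is absent, so *holV* is not transcribed.
So HolV is not produced.
Norleucine is present, so KulS is inactive.
With no repressor bound, *oxaB* is transcribed.
So OxaB is produced and active.
No repressor is bound and OxaB is active, so *cilT* is transcribed.
So CilT is produced and active.
Glyoxylate is present, so TemK is active.
No repressor is bound and TemK is active, so *nolK* is transcribed.
So NolK is produced and active.
No repressor is bound and NolK is active, so *kulB* is transcribed.
So KulB is produced and active.
With repressor KulB bound, *morM* is not transcribed.
→ *morM* is OFF in A.
Condition B:
Fumarate is absent, so QuvY is active.
Malonate is absent, so WexS is inactive.
With repressor QuvY bound, *holV* is not transcribed.
So HolV is not produced.
Norleucine is absent, so KulS is active.
With repressor KulS bound, *oxaB* is not transcribed.
So OxaB is not produced.
Required activator OxaB is absent, so *cilT* is not transcribed.
So CilT is not produced.
Glyoxylate is present, so TemK is active.
No repressor is bound and TemK is active, so *nolK* is transcribed.
So NolK is produced and active.
No repressor is bound and NolK is active, so *kulB* is transcribed.
So KulB is produced and active.
With repressor KulB bound, *morM* is not transcribed.
→ *morM* is OFF in B.

neither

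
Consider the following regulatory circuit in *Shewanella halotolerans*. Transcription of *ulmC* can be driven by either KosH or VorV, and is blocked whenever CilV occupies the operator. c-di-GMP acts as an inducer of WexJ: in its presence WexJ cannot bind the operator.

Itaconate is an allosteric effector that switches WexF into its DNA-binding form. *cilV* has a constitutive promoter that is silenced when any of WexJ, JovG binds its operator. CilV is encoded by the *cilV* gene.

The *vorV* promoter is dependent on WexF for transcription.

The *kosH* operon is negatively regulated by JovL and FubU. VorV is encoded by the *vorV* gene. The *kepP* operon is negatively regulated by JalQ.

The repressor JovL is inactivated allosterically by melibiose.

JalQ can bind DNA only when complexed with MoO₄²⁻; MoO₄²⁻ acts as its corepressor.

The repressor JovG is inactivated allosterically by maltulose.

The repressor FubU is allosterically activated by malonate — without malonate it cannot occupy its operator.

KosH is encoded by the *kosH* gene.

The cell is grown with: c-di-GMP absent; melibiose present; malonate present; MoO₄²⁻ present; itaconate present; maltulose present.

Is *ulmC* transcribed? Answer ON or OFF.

ON

Melibiose is present, so JovL is inactive.
Malonate is present, so FubU is active.
With repressor FubU bound, *kosH* is not transcribed.
So KosH is not produced.
Itaconate is present, so WexF is active.
No repressor is bound and WexF is active, so *vorV* is transcribed.
So VorV is produced and active.
c-di-GMP is absent, so WexJ is active.
Maltulose is present, so JovG is inactive.
With repressor WexJ bound, *cilV* is not transcribed.
So CilV is not produced.
Activator VorV is present, so *ulmC* is transcribed.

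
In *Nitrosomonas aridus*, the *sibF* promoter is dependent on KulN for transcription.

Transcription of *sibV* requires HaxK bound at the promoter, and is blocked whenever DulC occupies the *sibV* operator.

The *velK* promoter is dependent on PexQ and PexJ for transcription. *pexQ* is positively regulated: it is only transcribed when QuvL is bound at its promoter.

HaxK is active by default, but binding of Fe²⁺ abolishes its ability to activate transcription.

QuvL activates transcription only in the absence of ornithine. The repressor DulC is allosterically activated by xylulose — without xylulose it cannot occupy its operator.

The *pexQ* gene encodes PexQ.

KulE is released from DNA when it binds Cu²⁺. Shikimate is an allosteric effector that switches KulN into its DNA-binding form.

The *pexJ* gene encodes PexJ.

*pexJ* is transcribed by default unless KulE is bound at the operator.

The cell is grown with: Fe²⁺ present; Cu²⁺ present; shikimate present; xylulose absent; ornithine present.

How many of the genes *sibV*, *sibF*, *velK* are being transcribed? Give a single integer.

1

Fe²⁺ is present, so HaxK is inactive.
Xylulose is absent, so DulC is inactive.
Required activator HaxK is absent, so *sibV* is not transcribed.
→ *sibV* is OFF.
Shikimate is present, so KulN is active.
No repressor is bound and KulN is active, so *sibF* is transcribed.
→ *sibF* is ON.
Ornithine is present, so QuvL is inactive.
Required activator QuvL is absent, so *pexQ* is not transcribed.
So PexQ is not produced.
Cu²⁺ is present, so KulE is inactive.
With no repressor bound, *pexJ* is transcribed.
So PexJ is produced and active.
Required activator PexQ is absent, so *velK* is not transcribed.
→ *velK* is OFF.
1 of the 3 genes is transcribed.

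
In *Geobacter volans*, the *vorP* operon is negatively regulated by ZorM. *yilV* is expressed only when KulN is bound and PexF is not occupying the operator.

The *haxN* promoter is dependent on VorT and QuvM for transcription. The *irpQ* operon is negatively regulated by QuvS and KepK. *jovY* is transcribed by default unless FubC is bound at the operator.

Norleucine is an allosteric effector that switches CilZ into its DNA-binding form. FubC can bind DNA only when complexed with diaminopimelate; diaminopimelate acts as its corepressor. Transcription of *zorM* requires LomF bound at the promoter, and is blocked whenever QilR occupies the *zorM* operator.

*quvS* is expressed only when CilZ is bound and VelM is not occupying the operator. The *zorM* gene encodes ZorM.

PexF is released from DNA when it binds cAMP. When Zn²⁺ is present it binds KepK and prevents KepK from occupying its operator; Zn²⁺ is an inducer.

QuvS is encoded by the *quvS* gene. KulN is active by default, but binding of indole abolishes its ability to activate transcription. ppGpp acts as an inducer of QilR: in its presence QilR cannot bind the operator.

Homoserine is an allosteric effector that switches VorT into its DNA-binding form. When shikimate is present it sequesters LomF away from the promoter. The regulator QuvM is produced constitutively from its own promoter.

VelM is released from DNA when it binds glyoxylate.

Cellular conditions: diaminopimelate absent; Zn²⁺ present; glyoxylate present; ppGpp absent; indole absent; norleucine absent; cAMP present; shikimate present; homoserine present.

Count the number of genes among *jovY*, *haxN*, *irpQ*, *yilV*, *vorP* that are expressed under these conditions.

Diaminopimelate is absent, so FubC is inactive.
With no repressor bound, *jovY* is transcribed.
→ *jovY* is ON.
Homoserine is present, so VorT is active.
QuvM is produced constitutively and is active.
No repressor is bound and VorT and QuvM are active, so *haxN* is transcribed.
→ *haxN* is ON.
Norleucine is absent, so CilZ is inactive.
Glyoxylate is present, so VelM is inactive.
Required activator CilZ is absent, so *quvS* is not transcribed.
So QuvS is not produced.
Zn²⁺ is present, so KepK is inactive.
With no repressor bound, *irpQ* is transcribed.
→ *irpQ* is ON.
Indole is absent, so KulN is active.
cAMP is present, so PexF is inactive.
No repressor is bound and KulN is active, so *yilV* is transcribed.
→ *yilV* is ON.
Shikimate is present, so LomF is inactive.
ppGpp is absent, so QilR is active.
With repressor QilR bound, *zorM* is not transcribed.
So ZorM is not produced.
With no repressor bound, *vorP* is transcribed.
→ *vorP* is ON.
5 of the 5 genes are transcribed.

5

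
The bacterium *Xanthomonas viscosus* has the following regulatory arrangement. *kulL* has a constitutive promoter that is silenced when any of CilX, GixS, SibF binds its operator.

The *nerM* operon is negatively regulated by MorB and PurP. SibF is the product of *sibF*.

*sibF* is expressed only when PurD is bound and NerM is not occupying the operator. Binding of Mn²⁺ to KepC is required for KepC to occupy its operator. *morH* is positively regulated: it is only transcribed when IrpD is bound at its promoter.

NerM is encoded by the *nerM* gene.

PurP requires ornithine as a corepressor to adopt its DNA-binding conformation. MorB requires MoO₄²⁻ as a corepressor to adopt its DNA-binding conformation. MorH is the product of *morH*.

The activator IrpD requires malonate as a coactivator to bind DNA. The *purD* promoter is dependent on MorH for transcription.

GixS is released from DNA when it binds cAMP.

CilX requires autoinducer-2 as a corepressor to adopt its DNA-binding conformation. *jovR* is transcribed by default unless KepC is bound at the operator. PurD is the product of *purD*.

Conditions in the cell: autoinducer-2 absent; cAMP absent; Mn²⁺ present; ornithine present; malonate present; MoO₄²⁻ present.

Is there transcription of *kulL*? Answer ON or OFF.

OFF

Autoinducer-2 is absent, so CilX is inactive.
cAMP is absent, so GixS is active.
Malonate is present, so IrpD is active.
No repressor is bound and IrpD is active, so *morH* is transcribed.
So MorH is produced and active.
No repressor is bound and MorH is active, so *purD* is transcribed.
So PurD is produced and active.
MoO₄²⁻ is present, so MorB is active.
Ornithine is present, so PurP is active.
With repressor MorB bound, *nerM* is not transcribed.
So NerM is not produced.
No repressor is bound and PurD is active, so *sibF* is transcribed.
So SibF is produced and active.
With repressor GixS bound, *kulL* is not transcribed.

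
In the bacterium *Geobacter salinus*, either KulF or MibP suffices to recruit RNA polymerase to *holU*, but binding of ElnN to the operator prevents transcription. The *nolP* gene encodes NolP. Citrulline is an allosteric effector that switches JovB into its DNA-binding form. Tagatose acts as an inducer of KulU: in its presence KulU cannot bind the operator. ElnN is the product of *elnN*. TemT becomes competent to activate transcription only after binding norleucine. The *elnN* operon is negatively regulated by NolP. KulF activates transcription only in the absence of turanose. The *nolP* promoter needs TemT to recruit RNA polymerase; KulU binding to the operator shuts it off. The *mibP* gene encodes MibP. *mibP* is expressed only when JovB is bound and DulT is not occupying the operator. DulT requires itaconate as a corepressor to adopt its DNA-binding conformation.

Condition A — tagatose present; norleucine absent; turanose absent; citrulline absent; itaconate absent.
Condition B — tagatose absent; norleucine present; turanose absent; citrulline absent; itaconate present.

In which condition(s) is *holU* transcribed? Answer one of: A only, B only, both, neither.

neither

Condition A:
Tagatose is present, so KulU is inactive.
Norleucine is absent, so TemT is inactive.
Required activator TemT is absent, so *nolP* is not transcribed.
So NolP is not produced.
With no repressor bound, *elnN* is transcribed.
So ElnN is produced and active.
Turanose is absent, so KulF is active.
Citrulline is absent, so JovB is inactive.
Itaconate is absent, so DulT is inactive.
Required activator JovB is absent, so *mibP* is not transcribed.
So MibP is not produced.
With repressor ElnN bound, *holU* is not transcribed.
→ *holU* is OFF in A.
Condition B:
Tagatose is absent, so KulU is active.
Norleucine is present, so TemT is active.
With repressor KulU bound, *nolP* is not transcribed.
So NolP is not produced.
With no repressor bound, *elnN* is transcribed.
So ElnN is produced and active.
Turanose is absent, so KulF is active.
Citrulline is absent, so JovB is inactive.
Itaconate is present, so DulT is active.
With repressor DulT bound, *mibP* is not transcribed.
So MibP is not produced.
With repressor ElnN bound, *holU* is not transcribed.
→ *holU* is OFF in B.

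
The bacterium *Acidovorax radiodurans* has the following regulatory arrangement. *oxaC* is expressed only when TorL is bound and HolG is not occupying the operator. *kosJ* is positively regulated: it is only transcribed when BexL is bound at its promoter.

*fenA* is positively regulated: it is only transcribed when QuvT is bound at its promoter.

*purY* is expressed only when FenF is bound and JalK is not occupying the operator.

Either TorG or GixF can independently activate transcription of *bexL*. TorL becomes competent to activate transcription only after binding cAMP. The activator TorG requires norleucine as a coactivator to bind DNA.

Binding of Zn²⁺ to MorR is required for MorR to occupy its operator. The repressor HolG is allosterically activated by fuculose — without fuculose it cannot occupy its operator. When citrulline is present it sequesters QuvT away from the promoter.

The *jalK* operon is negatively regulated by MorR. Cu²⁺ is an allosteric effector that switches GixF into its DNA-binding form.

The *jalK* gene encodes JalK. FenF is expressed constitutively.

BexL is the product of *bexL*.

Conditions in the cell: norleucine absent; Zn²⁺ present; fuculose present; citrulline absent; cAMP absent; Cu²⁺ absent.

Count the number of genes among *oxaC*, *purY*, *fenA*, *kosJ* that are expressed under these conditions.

cAMP is absent, so TorL is inactive.
Fuculose is present, so HolG is active.
With repressor HolG bound, *oxaC* is not transcribed.
→ *oxaC* is OFF.
FenF is produced constitutively and is active.
Zn²⁺ is present, so MorR is active.
With repressor MorR bound, *jalK* is not transcribed.
So JalK is not produced.
No repressor is bound and FenF is active, so *purY* is transcribed.
→ *purY* is ON.
Citrulline is absent, so QuvT is active.
No repressor is bound and QuvT is active, so *fenA* is transcribed.
→ *fenA* is ON.
Norleucine is absent, so TorG is inactive.
Cu²⁺ is absent, so GixF is inactive.
No activator is available at the *bexL* promoter, so *bexL* is not transcribed.
So BexL is not produced.
Required activator BexL is absent, so *kosJ* is not transcribed.
→ *kosJ* is OFF.
2 of the 4 genes are transcribed.

2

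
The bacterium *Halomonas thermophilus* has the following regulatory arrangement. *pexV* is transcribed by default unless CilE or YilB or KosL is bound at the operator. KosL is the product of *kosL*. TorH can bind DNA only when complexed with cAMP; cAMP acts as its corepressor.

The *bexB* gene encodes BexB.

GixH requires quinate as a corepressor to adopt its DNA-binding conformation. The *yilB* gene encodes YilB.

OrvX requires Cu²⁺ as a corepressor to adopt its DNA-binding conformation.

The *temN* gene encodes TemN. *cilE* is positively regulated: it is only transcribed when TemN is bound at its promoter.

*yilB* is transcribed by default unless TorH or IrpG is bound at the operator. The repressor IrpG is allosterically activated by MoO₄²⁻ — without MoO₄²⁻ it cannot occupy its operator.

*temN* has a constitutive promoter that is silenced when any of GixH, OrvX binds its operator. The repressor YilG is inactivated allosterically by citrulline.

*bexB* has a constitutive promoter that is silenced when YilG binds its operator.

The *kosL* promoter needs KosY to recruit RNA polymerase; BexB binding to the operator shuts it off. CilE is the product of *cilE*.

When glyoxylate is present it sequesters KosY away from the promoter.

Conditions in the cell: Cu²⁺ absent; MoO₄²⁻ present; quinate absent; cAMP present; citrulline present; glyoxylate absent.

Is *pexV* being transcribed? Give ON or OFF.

OFF

Quinate is absent, so GixH is inactive.
Cu²⁺ is absent, so OrvX is inactive.
With no repressor bound, *temN* is transcribed.
So TemN is produced and active.
No repressor is bound and TemN is active, so *cilE* is transcribed.
So CilE is produced and active.
cAMP is present, so TorH is active.
MoO₄²⁻ is present, so IrpG is active.
With repressor TorH bound, *yilB* is not transcribed.
So YilB is not produced.
Glyoxylate is absent, so KosY is active.
Citrulline is present, so YilG is inactive.
With no repressor bound, *bexB* is transcribed.
So BexB is produced and active.
With repressor BexB bound, *kosL* is not transcribed.
So KosL is not produced.
With repressor CilE bound, *pexV* is not transcribed.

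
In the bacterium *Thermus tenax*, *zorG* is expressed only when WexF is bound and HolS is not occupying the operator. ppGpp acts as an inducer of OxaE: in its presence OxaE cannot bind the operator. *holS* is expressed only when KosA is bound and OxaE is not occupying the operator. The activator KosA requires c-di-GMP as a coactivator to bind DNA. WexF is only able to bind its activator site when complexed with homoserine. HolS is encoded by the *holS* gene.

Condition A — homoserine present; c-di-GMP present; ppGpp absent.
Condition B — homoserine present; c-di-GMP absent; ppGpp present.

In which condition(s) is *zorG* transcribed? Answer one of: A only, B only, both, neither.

both

Condition A:
Homoserine is present, so WexF is active.
c-di-GMP is present, so KosA is active.
ppGpp is absent, so OxaE is active.
With repressor OxaE bound, *holS* is not transcribed.
So HolS is not produced.
No repressor is bound and WexF is active, so *zorG* is transcribed.
→ *zorG* is ON in A.
Condition B:
Homoserine is present, so WexF is active.
c-di-GMP is absent, so KosA is inactive.
ppGpp is present, so OxaE is inactive.
Required activator KosA is absent, so *holS* is not transcribed.
So HolS is not produced.
No repressor is bound and WexF is active, so *zorG* is transcribed.
→ *zorG* is ON in B.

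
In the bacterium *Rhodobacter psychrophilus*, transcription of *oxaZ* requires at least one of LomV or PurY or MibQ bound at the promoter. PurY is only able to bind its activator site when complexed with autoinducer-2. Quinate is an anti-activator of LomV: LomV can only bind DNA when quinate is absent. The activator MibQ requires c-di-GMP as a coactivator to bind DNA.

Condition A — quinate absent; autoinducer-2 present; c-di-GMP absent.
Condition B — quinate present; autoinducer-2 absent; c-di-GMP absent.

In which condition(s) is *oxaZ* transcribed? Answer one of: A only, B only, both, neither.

Condition A:
Quinate is absent, so LomV is active.
Autoinducer-2 is present, so PurY is active.
c-di-GMP is absent, so MibQ is inactive.
Activator LomV is present, so *oxaZ* is transcribed.
→ *oxaZ* is ON in A.
Condition B:
Quinate is present, so LomV is inactive.
Autoinducer-2 is absent, so PurY is inactive.
c-di-GMP is absent, so MibQ is inactive.
No activator is available at the *oxaZ* promoter, so *oxaZ* is not transcribed.
→ *oxaZ* is OFF in B.

A only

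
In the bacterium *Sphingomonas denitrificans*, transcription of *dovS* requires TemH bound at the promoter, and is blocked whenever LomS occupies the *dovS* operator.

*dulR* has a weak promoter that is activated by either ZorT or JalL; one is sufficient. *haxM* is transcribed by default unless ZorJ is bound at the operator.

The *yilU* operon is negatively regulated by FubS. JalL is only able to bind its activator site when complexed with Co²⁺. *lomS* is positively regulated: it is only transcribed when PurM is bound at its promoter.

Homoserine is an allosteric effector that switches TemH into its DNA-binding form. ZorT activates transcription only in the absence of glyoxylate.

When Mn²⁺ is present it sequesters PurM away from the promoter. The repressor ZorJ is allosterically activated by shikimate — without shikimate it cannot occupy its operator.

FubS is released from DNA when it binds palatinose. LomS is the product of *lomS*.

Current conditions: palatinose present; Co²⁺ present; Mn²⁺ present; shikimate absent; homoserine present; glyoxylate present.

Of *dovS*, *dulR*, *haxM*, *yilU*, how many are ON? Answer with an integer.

Homoserine is present, so TemH is active.
Mn²⁺ is present, so PurM is inactive.
Required activator PurM is absent, so *lomS* is not transcribed.
So LomS is not produced.
No repressor is bound and TemH is active, so *dovS* is transcribed.
→ *dovS* is ON.
Glyoxylate is present, so ZorT is inactive.
Co²⁺ is present, so JalL is active.
Activator JalL is present, so *dulR* is transcribed.
→ *dulR* is ON.
Shikimate is absent, so ZorJ is inactive.
With no repressor bound, *haxM* is transcribed.
→ *haxM* is ON.
Palatinose is present, so FubS is inactive.
With no repressor bound, *yilU* is transcribed.
→ *yilU* is ON.
4 of the 4 genes are transcribed.

4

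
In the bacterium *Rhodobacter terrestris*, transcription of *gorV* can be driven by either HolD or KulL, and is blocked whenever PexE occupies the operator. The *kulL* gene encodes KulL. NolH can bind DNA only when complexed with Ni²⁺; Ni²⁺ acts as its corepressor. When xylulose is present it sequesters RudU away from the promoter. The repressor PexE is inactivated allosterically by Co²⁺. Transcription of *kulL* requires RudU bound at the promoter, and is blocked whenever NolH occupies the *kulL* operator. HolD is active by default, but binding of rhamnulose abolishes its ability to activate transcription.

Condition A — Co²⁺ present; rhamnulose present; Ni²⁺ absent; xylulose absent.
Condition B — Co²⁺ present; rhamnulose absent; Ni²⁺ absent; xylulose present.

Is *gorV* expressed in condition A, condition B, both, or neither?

both

Condition A:
Co²⁺ is present, so PexE is inactive.
Rhamnulose is present, so HolD is inactive.
Ni²⁺ is absent, so NolH is inactive.
Xylulose is absent, so RudU is active.
No repressor is bound and RudU is active, so *kulL* is transcribed.
So KulL is produced and active.
Activator KulL is present, so *gorV* is transcribed.
→ *gorV* is ON in A.
Condition B:
Co²⁺ is present, so PexE is inactive.
Rhamnulose is absent, so HolD is active.
Ni²⁺ is absent, so NolH is inactive.
Xylulose is present, so RudU is inactive.
Required activator RudU is absent, so *kulL* is not transcribed.
So KulL is not produced.
Activator HolD is present, so *gorV* is transcribed.
→ *gorV* is ON in B.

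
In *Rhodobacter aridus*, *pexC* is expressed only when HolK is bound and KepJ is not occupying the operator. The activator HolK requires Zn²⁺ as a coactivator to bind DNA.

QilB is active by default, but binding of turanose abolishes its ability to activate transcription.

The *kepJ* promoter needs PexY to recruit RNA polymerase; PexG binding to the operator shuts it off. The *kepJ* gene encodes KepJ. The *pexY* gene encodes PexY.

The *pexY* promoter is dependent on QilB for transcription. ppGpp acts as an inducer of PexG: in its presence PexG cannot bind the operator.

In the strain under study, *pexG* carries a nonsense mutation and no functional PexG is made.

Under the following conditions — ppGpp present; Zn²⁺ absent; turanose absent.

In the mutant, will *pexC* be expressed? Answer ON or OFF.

OFF

Zn²⁺ is absent, so HolK is inactive.
Turanose is absent, so QilB is active.
No repressor is bound and QilB is active, so *pexY* is transcribed.
So PexY is produced and active.
PexG is non-functional in this strain, so it has no effect.
No repressor is bound and PexY is active, so *kepJ* is transcribed.
So KepJ is produced and active.
With repressor KepJ bound, *pexC* is not transcribed.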